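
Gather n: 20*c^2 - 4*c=20*c^2 - 4*c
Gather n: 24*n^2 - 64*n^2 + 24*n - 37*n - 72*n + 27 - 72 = -40*n^2 - 85*n - 45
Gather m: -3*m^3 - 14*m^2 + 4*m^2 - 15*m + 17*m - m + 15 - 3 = -3*m^3 - 10*m^2 + m + 12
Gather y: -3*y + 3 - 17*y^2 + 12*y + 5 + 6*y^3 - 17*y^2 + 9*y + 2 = 6*y^3 - 34*y^2 + 18*y + 10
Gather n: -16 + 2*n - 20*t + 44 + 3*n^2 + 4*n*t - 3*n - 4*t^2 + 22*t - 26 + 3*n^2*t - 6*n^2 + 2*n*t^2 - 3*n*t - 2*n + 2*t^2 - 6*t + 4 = n^2*(3*t - 3) + n*(2*t^2 + t - 3) - 2*t^2 - 4*t + 6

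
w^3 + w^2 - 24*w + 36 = (w - 3)*(w - 2)*(w + 6)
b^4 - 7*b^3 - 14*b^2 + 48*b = b*(b - 8)*(b - 2)*(b + 3)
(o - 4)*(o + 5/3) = o^2 - 7*o/3 - 20/3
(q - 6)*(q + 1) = q^2 - 5*q - 6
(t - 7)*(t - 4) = t^2 - 11*t + 28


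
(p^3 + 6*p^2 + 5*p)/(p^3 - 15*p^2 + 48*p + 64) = p*(p + 5)/(p^2 - 16*p + 64)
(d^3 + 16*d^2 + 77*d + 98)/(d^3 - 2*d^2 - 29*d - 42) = (d^2 + 14*d + 49)/(d^2 - 4*d - 21)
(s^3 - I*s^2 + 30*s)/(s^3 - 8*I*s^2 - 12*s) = (s + 5*I)/(s - 2*I)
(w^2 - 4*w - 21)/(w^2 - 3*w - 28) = (w + 3)/(w + 4)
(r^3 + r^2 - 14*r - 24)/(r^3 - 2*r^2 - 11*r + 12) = (r + 2)/(r - 1)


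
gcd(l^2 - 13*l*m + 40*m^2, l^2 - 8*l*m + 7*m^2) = 1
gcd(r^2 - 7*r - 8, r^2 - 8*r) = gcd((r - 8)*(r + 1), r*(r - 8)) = r - 8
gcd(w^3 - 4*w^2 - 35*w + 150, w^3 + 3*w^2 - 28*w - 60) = w^2 + w - 30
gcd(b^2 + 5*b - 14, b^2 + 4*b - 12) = b - 2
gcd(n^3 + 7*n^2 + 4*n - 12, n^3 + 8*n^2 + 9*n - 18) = n^2 + 5*n - 6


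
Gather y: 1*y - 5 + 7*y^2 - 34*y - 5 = 7*y^2 - 33*y - 10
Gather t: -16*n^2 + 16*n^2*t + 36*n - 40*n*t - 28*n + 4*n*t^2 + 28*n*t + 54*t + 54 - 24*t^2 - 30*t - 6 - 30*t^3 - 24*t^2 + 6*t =-16*n^2 + 8*n - 30*t^3 + t^2*(4*n - 48) + t*(16*n^2 - 12*n + 30) + 48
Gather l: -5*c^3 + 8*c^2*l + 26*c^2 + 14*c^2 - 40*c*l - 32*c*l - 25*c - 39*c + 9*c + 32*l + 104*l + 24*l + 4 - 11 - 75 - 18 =-5*c^3 + 40*c^2 - 55*c + l*(8*c^2 - 72*c + 160) - 100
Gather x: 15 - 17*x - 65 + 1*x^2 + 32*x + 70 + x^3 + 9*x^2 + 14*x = x^3 + 10*x^2 + 29*x + 20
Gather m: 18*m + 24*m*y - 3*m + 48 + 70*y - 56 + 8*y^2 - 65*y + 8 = m*(24*y + 15) + 8*y^2 + 5*y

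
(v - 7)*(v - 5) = v^2 - 12*v + 35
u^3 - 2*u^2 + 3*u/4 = u*(u - 3/2)*(u - 1/2)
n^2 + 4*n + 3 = (n + 1)*(n + 3)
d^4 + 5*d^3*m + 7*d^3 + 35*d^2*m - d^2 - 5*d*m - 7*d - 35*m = (d - 1)*(d + 1)*(d + 7)*(d + 5*m)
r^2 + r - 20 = (r - 4)*(r + 5)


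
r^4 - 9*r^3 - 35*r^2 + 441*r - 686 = (r - 7)^2*(r - 2)*(r + 7)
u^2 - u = u*(u - 1)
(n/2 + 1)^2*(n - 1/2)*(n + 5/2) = n^4/4 + 3*n^3/2 + 43*n^2/16 + 3*n/4 - 5/4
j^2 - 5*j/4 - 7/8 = (j - 7/4)*(j + 1/2)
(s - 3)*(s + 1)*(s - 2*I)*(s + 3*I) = s^4 - 2*s^3 + I*s^3 + 3*s^2 - 2*I*s^2 - 12*s - 3*I*s - 18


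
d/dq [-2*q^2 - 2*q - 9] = -4*q - 2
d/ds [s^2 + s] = 2*s + 1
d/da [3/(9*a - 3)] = -3/(3*a - 1)^2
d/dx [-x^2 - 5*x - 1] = -2*x - 5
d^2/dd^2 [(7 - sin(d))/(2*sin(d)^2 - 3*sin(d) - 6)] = (-4*sin(d)^5 + 106*sin(d)^4 - 190*sin(d)^3 + 249*sin(d)^2 + 162*sin(d) - 330)/(3*sin(d) + cos(2*d) + 5)^3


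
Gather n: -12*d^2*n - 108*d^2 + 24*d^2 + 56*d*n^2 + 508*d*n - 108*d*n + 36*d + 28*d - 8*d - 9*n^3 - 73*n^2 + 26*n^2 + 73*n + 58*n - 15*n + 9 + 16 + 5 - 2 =-84*d^2 + 56*d - 9*n^3 + n^2*(56*d - 47) + n*(-12*d^2 + 400*d + 116) + 28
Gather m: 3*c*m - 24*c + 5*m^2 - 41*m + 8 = -24*c + 5*m^2 + m*(3*c - 41) + 8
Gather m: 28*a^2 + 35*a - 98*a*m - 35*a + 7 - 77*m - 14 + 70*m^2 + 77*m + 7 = 28*a^2 - 98*a*m + 70*m^2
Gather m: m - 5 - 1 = m - 6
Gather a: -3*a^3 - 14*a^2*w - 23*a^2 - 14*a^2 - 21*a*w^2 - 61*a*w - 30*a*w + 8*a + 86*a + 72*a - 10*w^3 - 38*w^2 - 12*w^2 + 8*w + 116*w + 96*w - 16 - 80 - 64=-3*a^3 + a^2*(-14*w - 37) + a*(-21*w^2 - 91*w + 166) - 10*w^3 - 50*w^2 + 220*w - 160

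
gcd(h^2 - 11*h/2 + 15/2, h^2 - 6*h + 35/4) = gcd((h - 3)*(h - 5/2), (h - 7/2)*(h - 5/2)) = h - 5/2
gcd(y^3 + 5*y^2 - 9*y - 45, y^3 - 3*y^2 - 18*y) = y + 3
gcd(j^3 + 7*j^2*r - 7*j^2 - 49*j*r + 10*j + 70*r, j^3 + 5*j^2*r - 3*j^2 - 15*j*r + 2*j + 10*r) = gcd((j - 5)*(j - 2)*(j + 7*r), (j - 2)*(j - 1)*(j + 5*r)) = j - 2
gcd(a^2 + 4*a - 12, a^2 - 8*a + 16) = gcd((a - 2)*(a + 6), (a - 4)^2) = 1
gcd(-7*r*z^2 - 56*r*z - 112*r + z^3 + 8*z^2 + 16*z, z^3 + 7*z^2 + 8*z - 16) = z^2 + 8*z + 16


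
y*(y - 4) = y^2 - 4*y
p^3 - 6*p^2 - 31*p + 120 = (p - 8)*(p - 3)*(p + 5)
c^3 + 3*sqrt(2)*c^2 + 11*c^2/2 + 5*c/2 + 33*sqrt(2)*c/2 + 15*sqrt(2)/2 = (c + 1/2)*(c + 5)*(c + 3*sqrt(2))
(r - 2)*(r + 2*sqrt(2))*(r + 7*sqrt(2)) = r^3 - 2*r^2 + 9*sqrt(2)*r^2 - 18*sqrt(2)*r + 28*r - 56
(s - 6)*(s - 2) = s^2 - 8*s + 12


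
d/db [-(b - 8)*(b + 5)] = 3 - 2*b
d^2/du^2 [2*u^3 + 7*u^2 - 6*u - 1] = 12*u + 14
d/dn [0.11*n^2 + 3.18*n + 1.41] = 0.22*n + 3.18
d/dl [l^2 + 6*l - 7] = 2*l + 6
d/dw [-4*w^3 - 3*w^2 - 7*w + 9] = -12*w^2 - 6*w - 7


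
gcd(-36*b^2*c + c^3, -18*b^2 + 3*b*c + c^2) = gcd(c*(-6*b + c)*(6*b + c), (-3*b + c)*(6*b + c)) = 6*b + c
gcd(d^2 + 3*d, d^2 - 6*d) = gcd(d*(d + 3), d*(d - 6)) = d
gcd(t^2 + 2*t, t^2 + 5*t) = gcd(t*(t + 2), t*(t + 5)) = t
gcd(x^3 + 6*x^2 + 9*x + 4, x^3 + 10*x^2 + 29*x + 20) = x^2 + 5*x + 4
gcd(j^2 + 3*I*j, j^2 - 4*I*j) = j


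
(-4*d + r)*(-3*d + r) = 12*d^2 - 7*d*r + r^2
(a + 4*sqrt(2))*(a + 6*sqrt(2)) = a^2 + 10*sqrt(2)*a + 48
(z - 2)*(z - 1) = z^2 - 3*z + 2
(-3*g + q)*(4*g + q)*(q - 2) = -12*g^2*q + 24*g^2 + g*q^2 - 2*g*q + q^3 - 2*q^2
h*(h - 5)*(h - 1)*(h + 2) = h^4 - 4*h^3 - 7*h^2 + 10*h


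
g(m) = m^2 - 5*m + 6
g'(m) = 2*m - 5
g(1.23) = 1.36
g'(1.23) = -2.54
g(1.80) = 0.24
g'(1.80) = -1.40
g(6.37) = 14.73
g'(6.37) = 7.74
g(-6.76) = 85.50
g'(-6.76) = -18.52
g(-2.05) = 20.45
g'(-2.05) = -9.10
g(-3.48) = 35.51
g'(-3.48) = -11.96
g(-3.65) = 37.57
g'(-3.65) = -12.30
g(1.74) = 0.33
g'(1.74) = -1.52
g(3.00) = 0.00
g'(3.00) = 1.00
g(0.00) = 6.00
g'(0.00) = -5.00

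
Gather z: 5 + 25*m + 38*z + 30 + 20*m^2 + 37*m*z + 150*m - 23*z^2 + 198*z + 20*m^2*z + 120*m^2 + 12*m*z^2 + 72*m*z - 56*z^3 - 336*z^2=140*m^2 + 175*m - 56*z^3 + z^2*(12*m - 359) + z*(20*m^2 + 109*m + 236) + 35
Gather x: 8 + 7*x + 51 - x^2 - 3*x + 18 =-x^2 + 4*x + 77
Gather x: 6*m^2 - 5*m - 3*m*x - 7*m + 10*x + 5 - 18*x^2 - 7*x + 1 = 6*m^2 - 12*m - 18*x^2 + x*(3 - 3*m) + 6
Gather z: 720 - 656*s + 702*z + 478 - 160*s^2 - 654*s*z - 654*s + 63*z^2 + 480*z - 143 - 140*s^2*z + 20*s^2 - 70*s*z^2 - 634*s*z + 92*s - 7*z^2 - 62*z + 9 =-140*s^2 - 1218*s + z^2*(56 - 70*s) + z*(-140*s^2 - 1288*s + 1120) + 1064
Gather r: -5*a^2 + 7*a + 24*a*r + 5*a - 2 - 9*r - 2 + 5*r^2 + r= -5*a^2 + 12*a + 5*r^2 + r*(24*a - 8) - 4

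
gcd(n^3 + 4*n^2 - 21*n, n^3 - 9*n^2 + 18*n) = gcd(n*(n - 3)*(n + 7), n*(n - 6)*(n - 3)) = n^2 - 3*n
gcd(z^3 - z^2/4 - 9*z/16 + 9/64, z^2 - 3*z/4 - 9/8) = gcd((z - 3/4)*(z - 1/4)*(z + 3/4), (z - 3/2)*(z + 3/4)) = z + 3/4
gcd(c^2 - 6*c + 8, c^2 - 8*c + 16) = c - 4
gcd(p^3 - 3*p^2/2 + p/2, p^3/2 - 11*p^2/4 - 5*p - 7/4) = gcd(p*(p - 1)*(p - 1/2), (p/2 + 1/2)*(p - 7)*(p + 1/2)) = 1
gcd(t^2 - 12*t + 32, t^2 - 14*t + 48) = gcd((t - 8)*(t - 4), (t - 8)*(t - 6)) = t - 8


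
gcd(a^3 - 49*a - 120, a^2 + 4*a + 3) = a + 3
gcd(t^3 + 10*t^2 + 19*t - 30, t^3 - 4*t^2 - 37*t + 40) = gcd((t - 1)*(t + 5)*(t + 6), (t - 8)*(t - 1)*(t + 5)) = t^2 + 4*t - 5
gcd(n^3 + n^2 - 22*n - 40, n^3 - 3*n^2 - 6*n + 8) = n + 2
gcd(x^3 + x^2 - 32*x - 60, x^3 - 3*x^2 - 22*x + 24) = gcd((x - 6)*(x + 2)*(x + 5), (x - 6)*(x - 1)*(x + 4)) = x - 6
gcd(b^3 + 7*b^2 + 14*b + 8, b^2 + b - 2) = b + 2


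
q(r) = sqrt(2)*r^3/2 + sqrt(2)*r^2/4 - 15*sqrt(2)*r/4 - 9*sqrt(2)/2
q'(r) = 3*sqrt(2)*r^2/2 + sqrt(2)*r/2 - 15*sqrt(2)/4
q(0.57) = -9.14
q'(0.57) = -4.21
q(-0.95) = -1.61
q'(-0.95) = -4.06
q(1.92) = -10.24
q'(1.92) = 3.87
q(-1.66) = 0.18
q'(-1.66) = -0.63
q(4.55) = 43.43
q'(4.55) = 41.83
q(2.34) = -7.78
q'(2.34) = 7.97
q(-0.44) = -4.02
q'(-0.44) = -5.20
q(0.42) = -8.48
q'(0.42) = -4.63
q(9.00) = 490.02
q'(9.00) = 172.89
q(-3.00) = -6.36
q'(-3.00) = 11.67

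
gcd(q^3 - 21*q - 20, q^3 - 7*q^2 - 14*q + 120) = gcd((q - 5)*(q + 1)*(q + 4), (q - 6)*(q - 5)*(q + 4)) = q^2 - q - 20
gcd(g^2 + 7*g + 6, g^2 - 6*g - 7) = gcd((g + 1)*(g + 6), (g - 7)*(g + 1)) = g + 1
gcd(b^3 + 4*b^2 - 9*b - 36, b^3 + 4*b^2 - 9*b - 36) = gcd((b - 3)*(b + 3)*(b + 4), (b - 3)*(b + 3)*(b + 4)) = b^3 + 4*b^2 - 9*b - 36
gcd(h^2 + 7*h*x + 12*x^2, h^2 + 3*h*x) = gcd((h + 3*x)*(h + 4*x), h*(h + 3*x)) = h + 3*x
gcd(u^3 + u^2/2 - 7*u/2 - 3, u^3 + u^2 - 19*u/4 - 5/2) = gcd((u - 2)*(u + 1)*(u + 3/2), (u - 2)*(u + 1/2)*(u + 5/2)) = u - 2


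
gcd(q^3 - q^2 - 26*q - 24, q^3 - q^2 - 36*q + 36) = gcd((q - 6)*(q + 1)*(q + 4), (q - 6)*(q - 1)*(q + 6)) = q - 6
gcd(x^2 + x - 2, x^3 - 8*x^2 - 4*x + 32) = x + 2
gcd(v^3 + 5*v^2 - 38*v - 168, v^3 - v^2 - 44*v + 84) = v^2 + v - 42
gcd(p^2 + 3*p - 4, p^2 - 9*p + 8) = p - 1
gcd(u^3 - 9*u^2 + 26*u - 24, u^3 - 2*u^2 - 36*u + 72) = u - 2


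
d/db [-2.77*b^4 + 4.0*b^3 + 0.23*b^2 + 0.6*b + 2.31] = -11.08*b^3 + 12.0*b^2 + 0.46*b + 0.6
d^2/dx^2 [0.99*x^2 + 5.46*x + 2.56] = 1.98000000000000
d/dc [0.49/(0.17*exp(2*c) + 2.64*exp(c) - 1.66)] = (-0.1666*exp(c) - 1.2936)*exp(c)/(0.17*exp(2*c) + 2.64*exp(c) - 1.66)^2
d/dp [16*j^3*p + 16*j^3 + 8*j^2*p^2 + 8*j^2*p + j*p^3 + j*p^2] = j*(16*j^2 + 16*j*p + 8*j + 3*p^2 + 2*p)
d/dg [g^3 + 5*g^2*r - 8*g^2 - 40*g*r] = 3*g^2 + 10*g*r - 16*g - 40*r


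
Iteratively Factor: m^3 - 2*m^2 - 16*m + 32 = (m + 4)*(m^2 - 6*m + 8) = (m - 2)*(m + 4)*(m - 4)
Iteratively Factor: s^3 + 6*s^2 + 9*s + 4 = (s + 1)*(s^2 + 5*s + 4) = (s + 1)*(s + 4)*(s + 1)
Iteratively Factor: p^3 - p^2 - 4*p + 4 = (p - 2)*(p^2 + p - 2) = (p - 2)*(p + 2)*(p - 1)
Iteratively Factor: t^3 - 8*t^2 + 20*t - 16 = (t - 2)*(t^2 - 6*t + 8) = (t - 4)*(t - 2)*(t - 2)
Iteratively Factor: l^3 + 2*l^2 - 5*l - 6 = (l + 1)*(l^2 + l - 6) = (l - 2)*(l + 1)*(l + 3)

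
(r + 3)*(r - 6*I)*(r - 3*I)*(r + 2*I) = r^4 + 3*r^3 - 7*I*r^3 - 21*I*r^2 - 36*I*r - 108*I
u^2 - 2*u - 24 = (u - 6)*(u + 4)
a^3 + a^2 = a^2*(a + 1)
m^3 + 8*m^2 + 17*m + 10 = (m + 1)*(m + 2)*(m + 5)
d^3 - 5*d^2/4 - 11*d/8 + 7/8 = (d - 7/4)*(d - 1/2)*(d + 1)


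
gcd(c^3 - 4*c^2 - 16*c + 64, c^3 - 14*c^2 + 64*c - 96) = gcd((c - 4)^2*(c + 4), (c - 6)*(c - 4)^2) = c^2 - 8*c + 16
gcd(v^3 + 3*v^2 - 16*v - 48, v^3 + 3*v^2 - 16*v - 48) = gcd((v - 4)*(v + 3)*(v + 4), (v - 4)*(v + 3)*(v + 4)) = v^3 + 3*v^2 - 16*v - 48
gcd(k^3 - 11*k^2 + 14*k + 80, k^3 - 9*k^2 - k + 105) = k - 5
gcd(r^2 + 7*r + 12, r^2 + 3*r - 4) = r + 4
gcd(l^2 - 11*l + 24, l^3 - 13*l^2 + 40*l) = l - 8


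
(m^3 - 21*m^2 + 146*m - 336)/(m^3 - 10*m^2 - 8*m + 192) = (m - 7)/(m + 4)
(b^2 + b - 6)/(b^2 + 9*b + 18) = (b - 2)/(b + 6)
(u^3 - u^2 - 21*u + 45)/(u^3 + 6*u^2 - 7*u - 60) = (u - 3)/(u + 4)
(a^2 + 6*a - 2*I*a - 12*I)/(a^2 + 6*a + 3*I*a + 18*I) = (a - 2*I)/(a + 3*I)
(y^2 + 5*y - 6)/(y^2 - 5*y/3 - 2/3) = 3*(-y^2 - 5*y + 6)/(-3*y^2 + 5*y + 2)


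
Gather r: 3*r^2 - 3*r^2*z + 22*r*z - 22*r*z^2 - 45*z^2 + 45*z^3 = r^2*(3 - 3*z) + r*(-22*z^2 + 22*z) + 45*z^3 - 45*z^2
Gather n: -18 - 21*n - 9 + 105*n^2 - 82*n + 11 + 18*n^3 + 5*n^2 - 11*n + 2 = 18*n^3 + 110*n^2 - 114*n - 14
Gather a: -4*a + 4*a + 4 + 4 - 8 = 0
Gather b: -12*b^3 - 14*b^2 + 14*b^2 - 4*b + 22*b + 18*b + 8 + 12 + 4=-12*b^3 + 36*b + 24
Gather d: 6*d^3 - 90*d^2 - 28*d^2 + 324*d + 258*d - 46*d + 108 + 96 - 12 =6*d^3 - 118*d^2 + 536*d + 192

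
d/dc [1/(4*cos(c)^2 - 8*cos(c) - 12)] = (cos(c) - 1)*sin(c)/(2*(sin(c)^2 + 2*cos(c) + 2)^2)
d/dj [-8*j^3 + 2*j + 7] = 2 - 24*j^2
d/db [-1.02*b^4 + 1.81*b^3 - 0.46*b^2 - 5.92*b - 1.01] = -4.08*b^3 + 5.43*b^2 - 0.92*b - 5.92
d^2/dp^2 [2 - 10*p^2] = -20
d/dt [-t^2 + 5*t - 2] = 5 - 2*t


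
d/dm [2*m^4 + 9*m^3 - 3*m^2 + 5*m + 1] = 8*m^3 + 27*m^2 - 6*m + 5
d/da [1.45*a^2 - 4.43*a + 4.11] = 2.9*a - 4.43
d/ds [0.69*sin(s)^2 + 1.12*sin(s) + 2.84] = (1.38*sin(s) + 1.12)*cos(s)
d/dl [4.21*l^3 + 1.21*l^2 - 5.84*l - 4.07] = 12.63*l^2 + 2.42*l - 5.84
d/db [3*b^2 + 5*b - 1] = 6*b + 5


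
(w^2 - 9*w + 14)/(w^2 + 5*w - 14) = (w - 7)/(w + 7)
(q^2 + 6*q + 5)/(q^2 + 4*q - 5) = (q + 1)/(q - 1)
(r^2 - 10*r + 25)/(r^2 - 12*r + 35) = (r - 5)/(r - 7)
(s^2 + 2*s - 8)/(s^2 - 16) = (s - 2)/(s - 4)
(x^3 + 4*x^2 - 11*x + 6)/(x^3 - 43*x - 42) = (x^2 - 2*x + 1)/(x^2 - 6*x - 7)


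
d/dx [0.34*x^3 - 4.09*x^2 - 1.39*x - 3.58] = 1.02*x^2 - 8.18*x - 1.39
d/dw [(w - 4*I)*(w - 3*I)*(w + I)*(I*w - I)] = 4*I*w^3 + w^2*(18 - 3*I) + w*(-12 - 10*I) + 12 + 5*I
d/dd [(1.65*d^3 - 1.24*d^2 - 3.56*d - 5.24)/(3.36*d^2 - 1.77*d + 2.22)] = (5.544*d^4 - 5.841*d^3 + 25.1454*d^2 + 29.7072*d - 17.178)/(11.2896*d^4 - 11.8944*d^3 + 18.0513*d^2 - 7.8588*d + 4.9284)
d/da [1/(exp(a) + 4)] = -exp(a)/(exp(a) + 4)^2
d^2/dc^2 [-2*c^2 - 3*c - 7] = -4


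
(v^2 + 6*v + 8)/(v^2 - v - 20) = (v + 2)/(v - 5)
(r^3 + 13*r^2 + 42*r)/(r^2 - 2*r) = (r^2 + 13*r + 42)/(r - 2)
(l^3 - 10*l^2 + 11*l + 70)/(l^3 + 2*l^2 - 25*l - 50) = (l - 7)/(l + 5)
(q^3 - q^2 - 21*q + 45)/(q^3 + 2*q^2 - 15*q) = (q - 3)/q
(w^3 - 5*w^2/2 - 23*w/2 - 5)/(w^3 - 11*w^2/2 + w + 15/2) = (2*w^2 + 5*w + 2)/(2*w^2 - w - 3)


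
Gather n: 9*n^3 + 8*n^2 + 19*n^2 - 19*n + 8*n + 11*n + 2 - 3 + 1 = 9*n^3 + 27*n^2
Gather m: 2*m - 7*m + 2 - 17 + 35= 20 - 5*m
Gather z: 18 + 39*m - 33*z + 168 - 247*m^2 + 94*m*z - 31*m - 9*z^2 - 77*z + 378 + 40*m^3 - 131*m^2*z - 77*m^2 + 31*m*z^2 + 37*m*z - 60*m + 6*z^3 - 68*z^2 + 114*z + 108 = 40*m^3 - 324*m^2 - 52*m + 6*z^3 + z^2*(31*m - 77) + z*(-131*m^2 + 131*m + 4) + 672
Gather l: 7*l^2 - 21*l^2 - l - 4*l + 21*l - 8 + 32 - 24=-14*l^2 + 16*l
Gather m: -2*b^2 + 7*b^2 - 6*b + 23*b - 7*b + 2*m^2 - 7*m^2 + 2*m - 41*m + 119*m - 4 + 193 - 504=5*b^2 + 10*b - 5*m^2 + 80*m - 315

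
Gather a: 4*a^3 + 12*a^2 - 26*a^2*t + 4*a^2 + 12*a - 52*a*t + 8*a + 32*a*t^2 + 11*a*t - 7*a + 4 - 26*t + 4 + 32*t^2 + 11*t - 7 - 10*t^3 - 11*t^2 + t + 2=4*a^3 + a^2*(16 - 26*t) + a*(32*t^2 - 41*t + 13) - 10*t^3 + 21*t^2 - 14*t + 3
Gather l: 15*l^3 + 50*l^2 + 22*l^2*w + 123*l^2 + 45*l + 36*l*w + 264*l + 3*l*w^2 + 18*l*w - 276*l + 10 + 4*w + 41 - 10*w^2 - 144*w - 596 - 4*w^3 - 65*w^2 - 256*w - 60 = 15*l^3 + l^2*(22*w + 173) + l*(3*w^2 + 54*w + 33) - 4*w^3 - 75*w^2 - 396*w - 605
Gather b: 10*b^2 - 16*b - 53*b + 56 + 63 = 10*b^2 - 69*b + 119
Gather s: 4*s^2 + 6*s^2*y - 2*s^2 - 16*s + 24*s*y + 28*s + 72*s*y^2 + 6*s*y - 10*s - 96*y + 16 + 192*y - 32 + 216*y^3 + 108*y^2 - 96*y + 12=s^2*(6*y + 2) + s*(72*y^2 + 30*y + 2) + 216*y^3 + 108*y^2 - 4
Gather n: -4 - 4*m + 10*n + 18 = -4*m + 10*n + 14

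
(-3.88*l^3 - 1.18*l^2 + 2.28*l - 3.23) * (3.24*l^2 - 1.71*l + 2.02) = -12.5712*l^5 + 2.8116*l^4 + 1.5674*l^3 - 16.7476*l^2 + 10.1289*l - 6.5246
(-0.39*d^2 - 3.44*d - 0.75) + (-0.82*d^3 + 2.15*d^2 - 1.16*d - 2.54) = -0.82*d^3 + 1.76*d^2 - 4.6*d - 3.29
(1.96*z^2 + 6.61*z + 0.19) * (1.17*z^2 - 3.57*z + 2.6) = 2.2932*z^4 + 0.7365*z^3 - 18.2794*z^2 + 16.5077*z + 0.494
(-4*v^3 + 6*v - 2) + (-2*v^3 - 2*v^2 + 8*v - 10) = -6*v^3 - 2*v^2 + 14*v - 12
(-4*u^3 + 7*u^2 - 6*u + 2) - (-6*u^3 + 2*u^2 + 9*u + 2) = 2*u^3 + 5*u^2 - 15*u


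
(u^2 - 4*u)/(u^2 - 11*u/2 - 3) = 2*u*(4 - u)/(-2*u^2 + 11*u + 6)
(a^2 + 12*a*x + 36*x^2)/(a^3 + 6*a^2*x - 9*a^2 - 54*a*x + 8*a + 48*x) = (a + 6*x)/(a^2 - 9*a + 8)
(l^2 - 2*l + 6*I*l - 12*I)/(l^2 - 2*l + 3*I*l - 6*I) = (l + 6*I)/(l + 3*I)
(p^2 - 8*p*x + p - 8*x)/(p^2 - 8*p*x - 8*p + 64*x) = (p + 1)/(p - 8)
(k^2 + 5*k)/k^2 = (k + 5)/k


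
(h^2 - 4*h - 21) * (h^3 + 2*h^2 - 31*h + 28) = h^5 - 2*h^4 - 60*h^3 + 110*h^2 + 539*h - 588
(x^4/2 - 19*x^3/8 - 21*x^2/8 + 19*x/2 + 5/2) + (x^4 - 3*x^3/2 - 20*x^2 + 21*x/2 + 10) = 3*x^4/2 - 31*x^3/8 - 181*x^2/8 + 20*x + 25/2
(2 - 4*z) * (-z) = 4*z^2 - 2*z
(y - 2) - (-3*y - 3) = 4*y + 1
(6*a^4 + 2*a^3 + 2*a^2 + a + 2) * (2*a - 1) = 12*a^5 - 2*a^4 + 2*a^3 + 3*a - 2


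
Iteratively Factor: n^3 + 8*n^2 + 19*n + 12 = (n + 4)*(n^2 + 4*n + 3) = (n + 3)*(n + 4)*(n + 1)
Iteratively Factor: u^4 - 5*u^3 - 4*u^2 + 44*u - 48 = (u - 2)*(u^3 - 3*u^2 - 10*u + 24) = (u - 4)*(u - 2)*(u^2 + u - 6) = (u - 4)*(u - 2)^2*(u + 3)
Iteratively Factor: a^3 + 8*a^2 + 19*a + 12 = (a + 3)*(a^2 + 5*a + 4) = (a + 1)*(a + 3)*(a + 4)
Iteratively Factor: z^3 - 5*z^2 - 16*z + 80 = (z + 4)*(z^2 - 9*z + 20) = (z - 4)*(z + 4)*(z - 5)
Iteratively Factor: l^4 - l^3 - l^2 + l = (l + 1)*(l^3 - 2*l^2 + l) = (l - 1)*(l + 1)*(l^2 - l) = l*(l - 1)*(l + 1)*(l - 1)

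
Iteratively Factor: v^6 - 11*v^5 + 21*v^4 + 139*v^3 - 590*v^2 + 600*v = (v - 5)*(v^5 - 6*v^4 - 9*v^3 + 94*v^2 - 120*v) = (v - 5)*(v + 4)*(v^4 - 10*v^3 + 31*v^2 - 30*v) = v*(v - 5)*(v + 4)*(v^3 - 10*v^2 + 31*v - 30) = v*(v - 5)*(v - 3)*(v + 4)*(v^2 - 7*v + 10) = v*(v - 5)*(v - 3)*(v - 2)*(v + 4)*(v - 5)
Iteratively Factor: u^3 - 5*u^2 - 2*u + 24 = (u - 3)*(u^2 - 2*u - 8) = (u - 3)*(u + 2)*(u - 4)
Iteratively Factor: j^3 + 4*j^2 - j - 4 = (j - 1)*(j^2 + 5*j + 4) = (j - 1)*(j + 1)*(j + 4)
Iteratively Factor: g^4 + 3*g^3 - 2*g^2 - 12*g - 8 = (g + 1)*(g^3 + 2*g^2 - 4*g - 8) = (g + 1)*(g + 2)*(g^2 - 4) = (g + 1)*(g + 2)^2*(g - 2)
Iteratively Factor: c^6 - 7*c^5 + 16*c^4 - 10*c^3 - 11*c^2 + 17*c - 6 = (c + 1)*(c^5 - 8*c^4 + 24*c^3 - 34*c^2 + 23*c - 6) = (c - 1)*(c + 1)*(c^4 - 7*c^3 + 17*c^2 - 17*c + 6) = (c - 3)*(c - 1)*(c + 1)*(c^3 - 4*c^2 + 5*c - 2) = (c - 3)*(c - 1)^2*(c + 1)*(c^2 - 3*c + 2) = (c - 3)*(c - 2)*(c - 1)^2*(c + 1)*(c - 1)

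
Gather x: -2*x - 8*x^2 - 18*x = -8*x^2 - 20*x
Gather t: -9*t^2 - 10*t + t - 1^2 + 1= -9*t^2 - 9*t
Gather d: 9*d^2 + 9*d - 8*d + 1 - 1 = 9*d^2 + d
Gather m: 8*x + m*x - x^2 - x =m*x - x^2 + 7*x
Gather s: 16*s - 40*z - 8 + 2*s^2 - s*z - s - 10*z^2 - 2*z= 2*s^2 + s*(15 - z) - 10*z^2 - 42*z - 8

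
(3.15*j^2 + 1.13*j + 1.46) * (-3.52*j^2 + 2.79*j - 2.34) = -11.088*j^4 + 4.8109*j^3 - 9.3575*j^2 + 1.4292*j - 3.4164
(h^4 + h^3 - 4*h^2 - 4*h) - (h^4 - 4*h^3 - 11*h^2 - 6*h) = 5*h^3 + 7*h^2 + 2*h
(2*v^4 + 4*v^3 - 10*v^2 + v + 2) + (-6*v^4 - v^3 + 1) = -4*v^4 + 3*v^3 - 10*v^2 + v + 3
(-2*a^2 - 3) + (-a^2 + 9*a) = -3*a^2 + 9*a - 3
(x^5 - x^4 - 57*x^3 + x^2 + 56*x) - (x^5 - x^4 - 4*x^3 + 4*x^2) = -53*x^3 - 3*x^2 + 56*x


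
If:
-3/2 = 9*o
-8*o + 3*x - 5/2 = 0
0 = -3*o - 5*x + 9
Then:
No Solution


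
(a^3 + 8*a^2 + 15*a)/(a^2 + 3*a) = a + 5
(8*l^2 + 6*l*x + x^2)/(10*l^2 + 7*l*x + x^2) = (4*l + x)/(5*l + x)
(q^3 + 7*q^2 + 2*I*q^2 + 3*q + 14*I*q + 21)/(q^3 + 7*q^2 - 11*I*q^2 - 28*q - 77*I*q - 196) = (q^2 + 2*I*q + 3)/(q^2 - 11*I*q - 28)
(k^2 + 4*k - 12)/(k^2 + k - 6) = (k + 6)/(k + 3)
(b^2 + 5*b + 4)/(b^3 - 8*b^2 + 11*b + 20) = (b + 4)/(b^2 - 9*b + 20)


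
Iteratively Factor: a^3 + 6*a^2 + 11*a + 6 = (a + 2)*(a^2 + 4*a + 3) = (a + 1)*(a + 2)*(a + 3)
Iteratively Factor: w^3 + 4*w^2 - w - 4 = (w - 1)*(w^2 + 5*w + 4) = (w - 1)*(w + 1)*(w + 4)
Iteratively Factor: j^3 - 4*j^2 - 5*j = (j)*(j^2 - 4*j - 5) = j*(j - 5)*(j + 1)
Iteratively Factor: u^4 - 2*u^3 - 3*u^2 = (u)*(u^3 - 2*u^2 - 3*u) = u*(u + 1)*(u^2 - 3*u) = u^2*(u + 1)*(u - 3)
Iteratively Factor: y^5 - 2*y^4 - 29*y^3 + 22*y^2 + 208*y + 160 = (y - 5)*(y^4 + 3*y^3 - 14*y^2 - 48*y - 32) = (y - 5)*(y + 4)*(y^3 - y^2 - 10*y - 8) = (y - 5)*(y - 4)*(y + 4)*(y^2 + 3*y + 2) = (y - 5)*(y - 4)*(y + 1)*(y + 4)*(y + 2)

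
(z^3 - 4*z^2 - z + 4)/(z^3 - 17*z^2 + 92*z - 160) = (z^2 - 1)/(z^2 - 13*z + 40)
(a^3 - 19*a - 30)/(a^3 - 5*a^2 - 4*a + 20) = (a + 3)/(a - 2)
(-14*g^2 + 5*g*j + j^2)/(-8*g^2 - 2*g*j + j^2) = (14*g^2 - 5*g*j - j^2)/(8*g^2 + 2*g*j - j^2)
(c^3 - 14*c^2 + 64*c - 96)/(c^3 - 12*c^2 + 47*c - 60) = (c^2 - 10*c + 24)/(c^2 - 8*c + 15)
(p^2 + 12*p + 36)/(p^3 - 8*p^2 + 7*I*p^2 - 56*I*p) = (p^2 + 12*p + 36)/(p*(p^2 + p*(-8 + 7*I) - 56*I))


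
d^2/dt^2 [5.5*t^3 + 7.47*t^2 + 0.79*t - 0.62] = 33.0*t + 14.94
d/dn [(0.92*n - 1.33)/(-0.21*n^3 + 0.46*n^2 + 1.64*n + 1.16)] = (0.3864*n^3 - 1.2611*n^2 + 1.2236*n + 3.2484)/(0.0441*n^6 - 0.1932*n^5 - 0.4772*n^4 + 1.0216*n^3 + 3.7568*n^2 + 3.8048*n + 1.3456)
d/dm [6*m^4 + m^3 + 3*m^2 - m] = 24*m^3 + 3*m^2 + 6*m - 1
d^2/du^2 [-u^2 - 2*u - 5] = -2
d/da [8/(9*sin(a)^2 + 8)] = -288*sin(2*a)/(9*cos(2*a) - 25)^2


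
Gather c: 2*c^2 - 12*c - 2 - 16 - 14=2*c^2 - 12*c - 32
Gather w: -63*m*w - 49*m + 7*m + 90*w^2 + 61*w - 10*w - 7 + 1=-42*m + 90*w^2 + w*(51 - 63*m) - 6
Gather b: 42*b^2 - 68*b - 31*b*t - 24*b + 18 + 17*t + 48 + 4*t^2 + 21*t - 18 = 42*b^2 + b*(-31*t - 92) + 4*t^2 + 38*t + 48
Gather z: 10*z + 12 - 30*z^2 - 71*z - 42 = -30*z^2 - 61*z - 30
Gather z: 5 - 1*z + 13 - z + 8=26 - 2*z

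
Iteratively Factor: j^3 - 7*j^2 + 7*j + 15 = (j + 1)*(j^2 - 8*j + 15) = (j - 3)*(j + 1)*(j - 5)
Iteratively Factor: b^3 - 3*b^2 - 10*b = (b)*(b^2 - 3*b - 10) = b*(b + 2)*(b - 5)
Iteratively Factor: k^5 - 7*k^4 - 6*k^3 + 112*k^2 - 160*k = (k)*(k^4 - 7*k^3 - 6*k^2 + 112*k - 160) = k*(k - 4)*(k^3 - 3*k^2 - 18*k + 40) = k*(k - 4)*(k - 2)*(k^2 - k - 20) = k*(k - 4)*(k - 2)*(k + 4)*(k - 5)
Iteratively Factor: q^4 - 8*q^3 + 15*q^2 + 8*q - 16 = (q - 4)*(q^3 - 4*q^2 - q + 4) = (q - 4)*(q - 1)*(q^2 - 3*q - 4) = (q - 4)*(q - 1)*(q + 1)*(q - 4)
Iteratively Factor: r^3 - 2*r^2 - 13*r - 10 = (r + 1)*(r^2 - 3*r - 10) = (r + 1)*(r + 2)*(r - 5)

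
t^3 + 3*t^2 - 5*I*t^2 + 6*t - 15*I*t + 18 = (t + 3)*(t - 6*I)*(t + I)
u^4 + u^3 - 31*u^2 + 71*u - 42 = (u - 3)*(u - 2)*(u - 1)*(u + 7)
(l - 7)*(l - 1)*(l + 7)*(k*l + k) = k*l^4 - 50*k*l^2 + 49*k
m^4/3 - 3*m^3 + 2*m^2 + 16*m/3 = m*(m/3 + 1/3)*(m - 8)*(m - 2)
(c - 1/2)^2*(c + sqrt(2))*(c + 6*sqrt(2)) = c^4 - c^3 + 7*sqrt(2)*c^3 - 7*sqrt(2)*c^2 + 49*c^2/4 - 12*c + 7*sqrt(2)*c/4 + 3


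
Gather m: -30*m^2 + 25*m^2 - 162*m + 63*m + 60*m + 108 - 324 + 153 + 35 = -5*m^2 - 39*m - 28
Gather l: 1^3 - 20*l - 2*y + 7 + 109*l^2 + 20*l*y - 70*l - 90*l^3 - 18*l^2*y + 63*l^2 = -90*l^3 + l^2*(172 - 18*y) + l*(20*y - 90) - 2*y + 8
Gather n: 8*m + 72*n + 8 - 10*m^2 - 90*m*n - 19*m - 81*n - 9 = -10*m^2 - 11*m + n*(-90*m - 9) - 1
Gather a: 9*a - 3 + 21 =9*a + 18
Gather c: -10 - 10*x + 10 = -10*x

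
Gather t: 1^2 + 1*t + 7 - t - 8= 0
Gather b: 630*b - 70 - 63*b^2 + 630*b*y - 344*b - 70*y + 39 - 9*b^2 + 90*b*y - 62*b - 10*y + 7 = -72*b^2 + b*(720*y + 224) - 80*y - 24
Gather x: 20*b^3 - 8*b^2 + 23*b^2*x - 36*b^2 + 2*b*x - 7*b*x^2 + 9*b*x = 20*b^3 - 44*b^2 - 7*b*x^2 + x*(23*b^2 + 11*b)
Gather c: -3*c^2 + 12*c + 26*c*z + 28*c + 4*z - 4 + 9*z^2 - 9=-3*c^2 + c*(26*z + 40) + 9*z^2 + 4*z - 13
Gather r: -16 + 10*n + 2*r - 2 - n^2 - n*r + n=-n^2 + 11*n + r*(2 - n) - 18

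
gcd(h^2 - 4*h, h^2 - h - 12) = h - 4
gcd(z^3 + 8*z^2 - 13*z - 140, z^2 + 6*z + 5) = z + 5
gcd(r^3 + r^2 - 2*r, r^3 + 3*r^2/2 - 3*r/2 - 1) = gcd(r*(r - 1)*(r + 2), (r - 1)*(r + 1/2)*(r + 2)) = r^2 + r - 2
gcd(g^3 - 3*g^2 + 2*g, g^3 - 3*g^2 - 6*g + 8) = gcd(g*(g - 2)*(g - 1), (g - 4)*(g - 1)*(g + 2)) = g - 1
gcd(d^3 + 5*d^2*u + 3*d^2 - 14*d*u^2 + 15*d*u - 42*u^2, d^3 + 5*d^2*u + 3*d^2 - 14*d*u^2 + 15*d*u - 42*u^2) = -d^3 - 5*d^2*u - 3*d^2 + 14*d*u^2 - 15*d*u + 42*u^2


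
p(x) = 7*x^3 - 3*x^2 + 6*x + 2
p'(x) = 21*x^2 - 6*x + 6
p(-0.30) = -0.26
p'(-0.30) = 9.69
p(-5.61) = -1361.99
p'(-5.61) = 700.57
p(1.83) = 45.83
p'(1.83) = 65.35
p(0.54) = 5.47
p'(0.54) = 8.88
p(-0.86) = -9.83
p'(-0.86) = 26.69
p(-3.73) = -425.38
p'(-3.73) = 320.55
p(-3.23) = -284.57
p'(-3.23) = 244.47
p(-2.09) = -87.55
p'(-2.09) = 110.27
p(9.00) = 4916.00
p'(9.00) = 1653.00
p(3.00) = 182.00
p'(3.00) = 177.00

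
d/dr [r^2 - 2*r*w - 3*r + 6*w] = 2*r - 2*w - 3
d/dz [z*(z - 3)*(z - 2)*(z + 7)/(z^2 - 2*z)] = 2*z + 4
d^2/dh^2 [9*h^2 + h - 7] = 18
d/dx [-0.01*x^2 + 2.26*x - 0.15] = 2.26 - 0.02*x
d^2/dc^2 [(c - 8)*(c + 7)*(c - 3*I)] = 6*c - 2 - 6*I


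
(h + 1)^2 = h^2 + 2*h + 1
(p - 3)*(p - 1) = p^2 - 4*p + 3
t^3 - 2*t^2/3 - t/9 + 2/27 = (t - 2/3)*(t - 1/3)*(t + 1/3)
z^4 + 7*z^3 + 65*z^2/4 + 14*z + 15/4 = (z + 1/2)*(z + 1)*(z + 5/2)*(z + 3)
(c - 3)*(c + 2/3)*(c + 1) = c^3 - 4*c^2/3 - 13*c/3 - 2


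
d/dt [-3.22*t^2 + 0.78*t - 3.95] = 0.78 - 6.44*t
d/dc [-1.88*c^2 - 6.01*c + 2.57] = -3.76*c - 6.01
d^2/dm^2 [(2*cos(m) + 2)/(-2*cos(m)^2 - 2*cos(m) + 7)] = 2*(36*sin(m)^4*cos(m) + 12*sin(m)^4 - 74*sin(m)^2 + 19*cos(m) + 30*cos(3*m) - 2*cos(5*m) - 2)/(-2*sin(m)^2 + 2*cos(m) - 5)^3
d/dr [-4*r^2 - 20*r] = -8*r - 20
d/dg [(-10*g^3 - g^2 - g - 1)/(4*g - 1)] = (-80*g^3 + 26*g^2 + 2*g + 5)/(16*g^2 - 8*g + 1)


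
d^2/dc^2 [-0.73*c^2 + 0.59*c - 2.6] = -1.46000000000000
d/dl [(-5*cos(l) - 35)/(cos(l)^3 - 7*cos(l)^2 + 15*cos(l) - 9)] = 10*(sin(l)^2 - 10*cos(l) + 18)*sin(l)/((cos(l) - 3)^3*(cos(l) - 1)^2)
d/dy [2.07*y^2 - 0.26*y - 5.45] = 4.14*y - 0.26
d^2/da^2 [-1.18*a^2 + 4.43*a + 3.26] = -2.36000000000000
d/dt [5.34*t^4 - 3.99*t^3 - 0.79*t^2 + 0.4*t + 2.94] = 21.36*t^3 - 11.97*t^2 - 1.58*t + 0.4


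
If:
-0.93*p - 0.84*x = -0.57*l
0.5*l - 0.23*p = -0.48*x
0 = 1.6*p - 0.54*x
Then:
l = 0.00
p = 0.00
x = 0.00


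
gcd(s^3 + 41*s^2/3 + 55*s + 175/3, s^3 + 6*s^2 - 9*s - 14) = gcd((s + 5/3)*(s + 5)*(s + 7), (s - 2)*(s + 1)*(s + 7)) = s + 7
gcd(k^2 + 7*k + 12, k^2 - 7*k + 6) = 1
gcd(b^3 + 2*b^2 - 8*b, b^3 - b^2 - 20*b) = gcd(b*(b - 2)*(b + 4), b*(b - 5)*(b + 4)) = b^2 + 4*b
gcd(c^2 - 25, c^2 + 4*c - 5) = c + 5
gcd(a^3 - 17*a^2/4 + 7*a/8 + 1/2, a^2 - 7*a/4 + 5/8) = a - 1/2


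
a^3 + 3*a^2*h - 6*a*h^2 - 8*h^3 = (a - 2*h)*(a + h)*(a + 4*h)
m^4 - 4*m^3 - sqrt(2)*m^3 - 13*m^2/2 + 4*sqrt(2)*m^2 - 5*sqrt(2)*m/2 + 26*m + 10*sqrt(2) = (m - 4)*(m - 5*sqrt(2)/2)*(m + sqrt(2)/2)*(m + sqrt(2))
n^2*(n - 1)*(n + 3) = n^4 + 2*n^3 - 3*n^2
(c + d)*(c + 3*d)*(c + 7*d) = c^3 + 11*c^2*d + 31*c*d^2 + 21*d^3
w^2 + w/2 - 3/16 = (w - 1/4)*(w + 3/4)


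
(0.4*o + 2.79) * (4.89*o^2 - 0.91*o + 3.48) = 1.956*o^3 + 13.2791*o^2 - 1.1469*o + 9.7092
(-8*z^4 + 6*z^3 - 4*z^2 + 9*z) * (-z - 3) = 8*z^5 + 18*z^4 - 14*z^3 + 3*z^2 - 27*z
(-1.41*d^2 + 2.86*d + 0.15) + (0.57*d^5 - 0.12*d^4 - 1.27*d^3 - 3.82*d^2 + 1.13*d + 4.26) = 0.57*d^5 - 0.12*d^4 - 1.27*d^3 - 5.23*d^2 + 3.99*d + 4.41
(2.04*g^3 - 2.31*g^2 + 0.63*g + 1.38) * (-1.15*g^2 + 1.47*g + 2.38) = -2.346*g^5 + 5.6553*g^4 + 0.735*g^3 - 6.1587*g^2 + 3.528*g + 3.2844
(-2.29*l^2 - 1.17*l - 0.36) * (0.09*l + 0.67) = -0.2061*l^3 - 1.6396*l^2 - 0.8163*l - 0.2412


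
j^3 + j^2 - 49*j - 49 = (j - 7)*(j + 1)*(j + 7)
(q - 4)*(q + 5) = q^2 + q - 20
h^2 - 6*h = h*(h - 6)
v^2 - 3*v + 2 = (v - 2)*(v - 1)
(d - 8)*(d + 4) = d^2 - 4*d - 32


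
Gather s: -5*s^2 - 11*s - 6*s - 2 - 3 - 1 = -5*s^2 - 17*s - 6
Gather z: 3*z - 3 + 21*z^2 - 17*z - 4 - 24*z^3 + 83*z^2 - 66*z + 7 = -24*z^3 + 104*z^2 - 80*z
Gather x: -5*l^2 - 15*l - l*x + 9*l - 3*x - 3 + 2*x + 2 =-5*l^2 - 6*l + x*(-l - 1) - 1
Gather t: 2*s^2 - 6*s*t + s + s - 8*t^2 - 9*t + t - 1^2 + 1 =2*s^2 + 2*s - 8*t^2 + t*(-6*s - 8)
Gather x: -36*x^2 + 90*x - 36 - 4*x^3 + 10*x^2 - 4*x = -4*x^3 - 26*x^2 + 86*x - 36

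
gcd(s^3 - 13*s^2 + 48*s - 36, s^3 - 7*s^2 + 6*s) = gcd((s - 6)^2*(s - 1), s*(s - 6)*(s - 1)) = s^2 - 7*s + 6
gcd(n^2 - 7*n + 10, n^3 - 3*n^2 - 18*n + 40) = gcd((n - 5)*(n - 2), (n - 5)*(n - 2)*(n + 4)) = n^2 - 7*n + 10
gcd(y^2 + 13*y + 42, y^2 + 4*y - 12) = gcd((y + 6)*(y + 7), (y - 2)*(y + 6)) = y + 6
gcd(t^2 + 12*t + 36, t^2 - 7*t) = 1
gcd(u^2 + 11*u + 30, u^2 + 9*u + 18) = u + 6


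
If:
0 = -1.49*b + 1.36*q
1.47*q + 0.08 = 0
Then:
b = -0.05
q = -0.05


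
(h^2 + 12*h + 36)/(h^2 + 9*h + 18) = (h + 6)/(h + 3)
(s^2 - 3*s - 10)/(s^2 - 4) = (s - 5)/(s - 2)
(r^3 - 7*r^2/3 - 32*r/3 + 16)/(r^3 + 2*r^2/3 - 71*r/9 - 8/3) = 3*(3*r^2 - 16*r + 16)/(9*r^2 - 21*r - 8)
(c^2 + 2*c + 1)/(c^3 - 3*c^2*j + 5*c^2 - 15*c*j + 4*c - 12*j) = (c + 1)/(c^2 - 3*c*j + 4*c - 12*j)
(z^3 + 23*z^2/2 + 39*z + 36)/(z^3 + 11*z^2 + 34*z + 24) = (z + 3/2)/(z + 1)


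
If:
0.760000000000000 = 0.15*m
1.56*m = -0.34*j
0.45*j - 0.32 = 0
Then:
No Solution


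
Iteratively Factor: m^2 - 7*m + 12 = (m - 3)*(m - 4)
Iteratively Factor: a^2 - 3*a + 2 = (a - 1)*(a - 2)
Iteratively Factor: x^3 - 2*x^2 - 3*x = (x - 3)*(x^2 + x) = x*(x - 3)*(x + 1)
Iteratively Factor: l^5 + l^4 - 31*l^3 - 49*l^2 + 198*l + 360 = (l - 5)*(l^4 + 6*l^3 - l^2 - 54*l - 72) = (l - 5)*(l + 2)*(l^3 + 4*l^2 - 9*l - 36) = (l - 5)*(l + 2)*(l + 4)*(l^2 - 9) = (l - 5)*(l - 3)*(l + 2)*(l + 4)*(l + 3)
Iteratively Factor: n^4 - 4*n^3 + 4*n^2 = (n - 2)*(n^3 - 2*n^2) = n*(n - 2)*(n^2 - 2*n) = n^2*(n - 2)*(n - 2)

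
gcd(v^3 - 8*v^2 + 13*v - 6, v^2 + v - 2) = v - 1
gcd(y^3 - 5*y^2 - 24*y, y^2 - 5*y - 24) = y^2 - 5*y - 24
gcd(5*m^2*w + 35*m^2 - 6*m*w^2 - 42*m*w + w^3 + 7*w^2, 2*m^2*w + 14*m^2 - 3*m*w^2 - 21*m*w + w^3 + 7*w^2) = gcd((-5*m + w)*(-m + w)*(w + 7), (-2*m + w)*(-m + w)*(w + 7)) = -m*w - 7*m + w^2 + 7*w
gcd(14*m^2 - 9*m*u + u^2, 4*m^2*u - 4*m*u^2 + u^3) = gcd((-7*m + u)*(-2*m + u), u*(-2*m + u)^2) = -2*m + u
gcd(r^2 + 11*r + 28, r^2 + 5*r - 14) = r + 7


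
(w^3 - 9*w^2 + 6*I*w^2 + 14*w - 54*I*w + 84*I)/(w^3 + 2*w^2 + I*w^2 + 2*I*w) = (w^3 + w^2*(-9 + 6*I) + 2*w*(7 - 27*I) + 84*I)/(w*(w^2 + w*(2 + I) + 2*I))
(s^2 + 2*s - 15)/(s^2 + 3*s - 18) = (s + 5)/(s + 6)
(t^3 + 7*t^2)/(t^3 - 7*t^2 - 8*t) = t*(t + 7)/(t^2 - 7*t - 8)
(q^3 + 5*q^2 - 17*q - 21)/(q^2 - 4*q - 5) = (q^2 + 4*q - 21)/(q - 5)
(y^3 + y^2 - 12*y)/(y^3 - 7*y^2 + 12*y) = (y + 4)/(y - 4)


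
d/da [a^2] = 2*a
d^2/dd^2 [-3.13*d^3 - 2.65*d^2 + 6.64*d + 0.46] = -18.78*d - 5.3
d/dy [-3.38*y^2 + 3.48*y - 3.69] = 3.48 - 6.76*y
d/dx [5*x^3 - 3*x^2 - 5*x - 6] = 15*x^2 - 6*x - 5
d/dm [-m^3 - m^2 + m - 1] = -3*m^2 - 2*m + 1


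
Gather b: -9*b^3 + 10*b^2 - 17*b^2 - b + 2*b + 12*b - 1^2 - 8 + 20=-9*b^3 - 7*b^2 + 13*b + 11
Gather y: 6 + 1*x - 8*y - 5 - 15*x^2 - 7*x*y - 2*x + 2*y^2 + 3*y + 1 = -15*x^2 - x + 2*y^2 + y*(-7*x - 5) + 2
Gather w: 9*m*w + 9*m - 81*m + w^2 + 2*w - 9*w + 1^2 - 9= -72*m + w^2 + w*(9*m - 7) - 8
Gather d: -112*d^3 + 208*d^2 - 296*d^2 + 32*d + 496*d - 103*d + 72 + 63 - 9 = -112*d^3 - 88*d^2 + 425*d + 126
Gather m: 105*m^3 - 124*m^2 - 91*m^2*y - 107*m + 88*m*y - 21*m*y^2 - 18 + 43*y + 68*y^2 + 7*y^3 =105*m^3 + m^2*(-91*y - 124) + m*(-21*y^2 + 88*y - 107) + 7*y^3 + 68*y^2 + 43*y - 18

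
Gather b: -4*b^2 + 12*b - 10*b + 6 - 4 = -4*b^2 + 2*b + 2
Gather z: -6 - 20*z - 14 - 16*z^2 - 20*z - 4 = -16*z^2 - 40*z - 24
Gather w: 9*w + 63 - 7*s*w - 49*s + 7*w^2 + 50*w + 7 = -49*s + 7*w^2 + w*(59 - 7*s) + 70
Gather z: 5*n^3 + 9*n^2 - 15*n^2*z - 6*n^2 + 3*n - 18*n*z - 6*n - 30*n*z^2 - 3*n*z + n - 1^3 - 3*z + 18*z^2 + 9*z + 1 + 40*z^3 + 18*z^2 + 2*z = 5*n^3 + 3*n^2 - 2*n + 40*z^3 + z^2*(36 - 30*n) + z*(-15*n^2 - 21*n + 8)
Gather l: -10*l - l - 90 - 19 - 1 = -11*l - 110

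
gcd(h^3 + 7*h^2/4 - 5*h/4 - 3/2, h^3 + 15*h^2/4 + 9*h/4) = h + 3/4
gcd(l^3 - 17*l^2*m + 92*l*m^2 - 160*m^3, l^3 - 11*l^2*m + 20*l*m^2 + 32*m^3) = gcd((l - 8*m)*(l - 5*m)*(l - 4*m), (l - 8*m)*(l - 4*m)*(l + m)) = l^2 - 12*l*m + 32*m^2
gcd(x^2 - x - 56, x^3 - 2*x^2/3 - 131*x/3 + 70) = x + 7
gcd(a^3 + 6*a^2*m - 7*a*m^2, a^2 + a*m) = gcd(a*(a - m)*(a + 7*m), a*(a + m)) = a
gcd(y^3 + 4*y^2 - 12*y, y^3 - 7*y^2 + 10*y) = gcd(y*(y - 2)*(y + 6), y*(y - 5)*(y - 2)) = y^2 - 2*y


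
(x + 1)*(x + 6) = x^2 + 7*x + 6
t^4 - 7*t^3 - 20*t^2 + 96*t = t*(t - 8)*(t - 3)*(t + 4)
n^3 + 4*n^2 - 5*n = n*(n - 1)*(n + 5)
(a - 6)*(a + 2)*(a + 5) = a^3 + a^2 - 32*a - 60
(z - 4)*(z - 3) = z^2 - 7*z + 12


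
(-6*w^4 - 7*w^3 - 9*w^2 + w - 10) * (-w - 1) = 6*w^5 + 13*w^4 + 16*w^3 + 8*w^2 + 9*w + 10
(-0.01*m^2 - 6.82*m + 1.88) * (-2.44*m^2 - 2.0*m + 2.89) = 0.0244*m^4 + 16.6608*m^3 + 9.0239*m^2 - 23.4698*m + 5.4332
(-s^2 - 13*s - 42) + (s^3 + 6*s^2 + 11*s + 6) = s^3 + 5*s^2 - 2*s - 36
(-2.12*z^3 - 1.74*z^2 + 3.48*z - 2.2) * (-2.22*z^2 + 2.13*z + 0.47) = 4.7064*z^5 - 0.6528*z^4 - 12.4282*z^3 + 11.4786*z^2 - 3.0504*z - 1.034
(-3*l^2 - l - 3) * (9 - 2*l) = 6*l^3 - 25*l^2 - 3*l - 27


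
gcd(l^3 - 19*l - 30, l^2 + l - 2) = l + 2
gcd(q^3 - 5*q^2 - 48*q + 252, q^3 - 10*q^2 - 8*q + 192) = q - 6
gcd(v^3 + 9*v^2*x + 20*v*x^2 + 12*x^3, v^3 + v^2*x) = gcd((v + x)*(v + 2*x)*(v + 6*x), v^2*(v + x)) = v + x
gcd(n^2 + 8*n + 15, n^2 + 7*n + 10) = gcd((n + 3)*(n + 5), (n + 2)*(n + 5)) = n + 5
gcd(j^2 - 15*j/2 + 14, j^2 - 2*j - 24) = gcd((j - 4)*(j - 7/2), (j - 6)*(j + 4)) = 1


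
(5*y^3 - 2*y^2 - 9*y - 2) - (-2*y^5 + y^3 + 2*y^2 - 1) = 2*y^5 + 4*y^3 - 4*y^2 - 9*y - 1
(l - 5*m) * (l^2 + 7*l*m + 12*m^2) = l^3 + 2*l^2*m - 23*l*m^2 - 60*m^3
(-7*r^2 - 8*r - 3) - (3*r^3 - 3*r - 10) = -3*r^3 - 7*r^2 - 5*r + 7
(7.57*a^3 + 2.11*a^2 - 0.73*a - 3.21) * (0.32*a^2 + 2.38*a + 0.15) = 2.4224*a^5 + 18.6918*a^4 + 5.9237*a^3 - 2.4481*a^2 - 7.7493*a - 0.4815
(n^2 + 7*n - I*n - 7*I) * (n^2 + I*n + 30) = n^4 + 7*n^3 + 31*n^2 + 217*n - 30*I*n - 210*I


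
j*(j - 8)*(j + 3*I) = j^3 - 8*j^2 + 3*I*j^2 - 24*I*j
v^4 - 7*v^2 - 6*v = v*(v - 3)*(v + 1)*(v + 2)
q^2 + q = q*(q + 1)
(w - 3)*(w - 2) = w^2 - 5*w + 6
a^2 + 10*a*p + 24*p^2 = (a + 4*p)*(a + 6*p)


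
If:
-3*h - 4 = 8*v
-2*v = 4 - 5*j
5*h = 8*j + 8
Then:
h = 64/31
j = 9/31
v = -79/62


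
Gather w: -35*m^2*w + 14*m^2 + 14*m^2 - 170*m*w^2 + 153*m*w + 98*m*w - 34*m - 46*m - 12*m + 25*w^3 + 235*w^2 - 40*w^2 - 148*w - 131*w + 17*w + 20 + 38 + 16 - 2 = 28*m^2 - 92*m + 25*w^3 + w^2*(195 - 170*m) + w*(-35*m^2 + 251*m - 262) + 72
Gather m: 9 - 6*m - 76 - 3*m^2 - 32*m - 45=-3*m^2 - 38*m - 112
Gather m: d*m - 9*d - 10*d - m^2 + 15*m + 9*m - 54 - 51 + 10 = -19*d - m^2 + m*(d + 24) - 95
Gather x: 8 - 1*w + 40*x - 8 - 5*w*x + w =x*(40 - 5*w)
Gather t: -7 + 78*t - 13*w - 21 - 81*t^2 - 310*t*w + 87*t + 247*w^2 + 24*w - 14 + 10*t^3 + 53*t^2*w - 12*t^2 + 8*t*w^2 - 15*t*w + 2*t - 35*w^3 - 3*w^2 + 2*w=10*t^3 + t^2*(53*w - 93) + t*(8*w^2 - 325*w + 167) - 35*w^3 + 244*w^2 + 13*w - 42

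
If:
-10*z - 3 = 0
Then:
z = -3/10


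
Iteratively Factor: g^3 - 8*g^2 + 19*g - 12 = (g - 4)*(g^2 - 4*g + 3) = (g - 4)*(g - 3)*(g - 1)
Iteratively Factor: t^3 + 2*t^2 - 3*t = (t)*(t^2 + 2*t - 3) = t*(t + 3)*(t - 1)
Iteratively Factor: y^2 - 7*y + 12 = (y - 4)*(y - 3)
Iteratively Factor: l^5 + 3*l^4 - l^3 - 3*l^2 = (l)*(l^4 + 3*l^3 - l^2 - 3*l) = l*(l - 1)*(l^3 + 4*l^2 + 3*l) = l*(l - 1)*(l + 3)*(l^2 + l) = l*(l - 1)*(l + 1)*(l + 3)*(l)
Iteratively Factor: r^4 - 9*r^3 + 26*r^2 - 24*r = (r - 4)*(r^3 - 5*r^2 + 6*r) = (r - 4)*(r - 2)*(r^2 - 3*r) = r*(r - 4)*(r - 2)*(r - 3)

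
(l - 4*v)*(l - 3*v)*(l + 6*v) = l^3 - l^2*v - 30*l*v^2 + 72*v^3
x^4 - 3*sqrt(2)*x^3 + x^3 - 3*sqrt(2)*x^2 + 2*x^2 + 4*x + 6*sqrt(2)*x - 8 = (x - 1)*(x + 2)*(x - 2*sqrt(2))*(x - sqrt(2))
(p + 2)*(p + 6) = p^2 + 8*p + 12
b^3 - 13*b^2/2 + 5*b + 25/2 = (b - 5)*(b - 5/2)*(b + 1)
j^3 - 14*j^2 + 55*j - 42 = (j - 7)*(j - 6)*(j - 1)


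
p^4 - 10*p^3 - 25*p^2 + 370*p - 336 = (p - 8)*(p - 7)*(p - 1)*(p + 6)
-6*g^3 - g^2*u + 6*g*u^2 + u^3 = (-g + u)*(g + u)*(6*g + u)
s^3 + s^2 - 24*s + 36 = (s - 3)*(s - 2)*(s + 6)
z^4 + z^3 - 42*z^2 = z^2*(z - 6)*(z + 7)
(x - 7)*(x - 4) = x^2 - 11*x + 28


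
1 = 1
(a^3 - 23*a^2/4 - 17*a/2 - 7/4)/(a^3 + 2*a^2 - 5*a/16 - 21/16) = 4*(4*a^2 - 27*a - 7)/(16*a^2 + 16*a - 21)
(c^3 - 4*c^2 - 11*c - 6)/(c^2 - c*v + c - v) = (-c^2 + 5*c + 6)/(-c + v)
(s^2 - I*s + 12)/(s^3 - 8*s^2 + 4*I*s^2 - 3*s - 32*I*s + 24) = (s - 4*I)/(s^2 + s*(-8 + I) - 8*I)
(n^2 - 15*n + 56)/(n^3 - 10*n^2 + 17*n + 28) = (n - 8)/(n^2 - 3*n - 4)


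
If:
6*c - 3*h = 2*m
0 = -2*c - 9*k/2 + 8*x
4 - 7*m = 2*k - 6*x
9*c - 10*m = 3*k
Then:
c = 556*x/571 + 360/571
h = 932*x/571 + 472/571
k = 768*x/571 - 160/571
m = 270*x/571 + 372/571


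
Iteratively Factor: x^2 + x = (x)*(x + 1)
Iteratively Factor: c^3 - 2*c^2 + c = (c - 1)*(c^2 - c) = (c - 1)^2*(c)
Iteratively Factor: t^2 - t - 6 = (t - 3)*(t + 2)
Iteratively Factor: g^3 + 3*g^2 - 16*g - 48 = (g + 4)*(g^2 - g - 12) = (g + 3)*(g + 4)*(g - 4)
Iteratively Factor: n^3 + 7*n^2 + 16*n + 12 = (n + 2)*(n^2 + 5*n + 6) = (n + 2)*(n + 3)*(n + 2)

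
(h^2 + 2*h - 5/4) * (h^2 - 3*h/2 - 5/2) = h^4 + h^3/2 - 27*h^2/4 - 25*h/8 + 25/8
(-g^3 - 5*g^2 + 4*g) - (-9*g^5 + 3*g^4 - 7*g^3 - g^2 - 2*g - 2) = 9*g^5 - 3*g^4 + 6*g^3 - 4*g^2 + 6*g + 2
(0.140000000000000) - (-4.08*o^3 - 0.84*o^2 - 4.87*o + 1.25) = 4.08*o^3 + 0.84*o^2 + 4.87*o - 1.11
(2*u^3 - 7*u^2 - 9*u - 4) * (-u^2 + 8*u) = -2*u^5 + 23*u^4 - 47*u^3 - 68*u^2 - 32*u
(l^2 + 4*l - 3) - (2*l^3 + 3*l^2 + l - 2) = -2*l^3 - 2*l^2 + 3*l - 1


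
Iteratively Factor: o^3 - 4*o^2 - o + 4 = (o + 1)*(o^2 - 5*o + 4) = (o - 4)*(o + 1)*(o - 1)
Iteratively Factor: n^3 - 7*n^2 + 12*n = (n - 4)*(n^2 - 3*n) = n*(n - 4)*(n - 3)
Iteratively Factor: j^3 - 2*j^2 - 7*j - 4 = (j + 1)*(j^2 - 3*j - 4) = (j - 4)*(j + 1)*(j + 1)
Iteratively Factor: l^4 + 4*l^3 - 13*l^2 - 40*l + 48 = (l - 3)*(l^3 + 7*l^2 + 8*l - 16) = (l - 3)*(l - 1)*(l^2 + 8*l + 16) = (l - 3)*(l - 1)*(l + 4)*(l + 4)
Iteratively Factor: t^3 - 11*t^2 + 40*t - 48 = (t - 4)*(t^2 - 7*t + 12) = (t - 4)*(t - 3)*(t - 4)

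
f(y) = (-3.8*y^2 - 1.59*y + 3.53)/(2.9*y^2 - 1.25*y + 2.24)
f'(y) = (1.25 - 5.8*y)*(-3.8*y^2 - 1.59*y + 3.53)/(2.9*y^2 - 1.25*y + 2.24)^2 + (-7.6*y - 1.59)/(2.9*y^2 - 1.25*y + 2.24)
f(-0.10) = 1.53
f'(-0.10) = 0.82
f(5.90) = -1.44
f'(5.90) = 0.01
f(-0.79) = 0.48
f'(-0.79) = 1.43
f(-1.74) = -0.39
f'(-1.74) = 0.54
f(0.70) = 0.20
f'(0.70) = -2.68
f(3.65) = -1.46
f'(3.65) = -0.01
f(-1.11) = 0.09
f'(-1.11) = 1.04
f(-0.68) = 0.64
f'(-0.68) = 1.56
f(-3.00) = -0.81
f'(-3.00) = 0.19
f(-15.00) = -1.23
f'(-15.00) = 0.01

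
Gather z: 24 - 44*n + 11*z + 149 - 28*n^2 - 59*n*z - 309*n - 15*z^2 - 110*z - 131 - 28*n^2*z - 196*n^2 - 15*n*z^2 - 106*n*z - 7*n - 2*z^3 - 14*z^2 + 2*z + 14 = -224*n^2 - 360*n - 2*z^3 + z^2*(-15*n - 29) + z*(-28*n^2 - 165*n - 97) + 56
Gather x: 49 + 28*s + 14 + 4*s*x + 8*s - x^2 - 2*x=36*s - x^2 + x*(4*s - 2) + 63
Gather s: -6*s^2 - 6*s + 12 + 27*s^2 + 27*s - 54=21*s^2 + 21*s - 42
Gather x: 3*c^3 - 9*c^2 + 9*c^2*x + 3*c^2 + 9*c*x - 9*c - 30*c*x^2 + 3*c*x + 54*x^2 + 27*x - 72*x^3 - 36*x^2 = 3*c^3 - 6*c^2 - 9*c - 72*x^3 + x^2*(18 - 30*c) + x*(9*c^2 + 12*c + 27)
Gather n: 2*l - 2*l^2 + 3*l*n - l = -2*l^2 + 3*l*n + l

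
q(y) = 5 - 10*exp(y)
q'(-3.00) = -0.50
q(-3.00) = 4.50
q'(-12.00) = 0.00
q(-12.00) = 5.00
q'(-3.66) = -0.26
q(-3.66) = 4.74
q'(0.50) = -16.49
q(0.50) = -11.49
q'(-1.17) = -3.10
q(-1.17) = 1.90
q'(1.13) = -30.96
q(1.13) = -25.96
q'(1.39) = -40.15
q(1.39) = -35.15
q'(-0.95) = -3.87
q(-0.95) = 1.13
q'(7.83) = -25149.29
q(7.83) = -25144.29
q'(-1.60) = -2.02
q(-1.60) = 2.98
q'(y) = -10*exp(y)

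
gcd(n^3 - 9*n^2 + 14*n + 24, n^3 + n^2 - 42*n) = n - 6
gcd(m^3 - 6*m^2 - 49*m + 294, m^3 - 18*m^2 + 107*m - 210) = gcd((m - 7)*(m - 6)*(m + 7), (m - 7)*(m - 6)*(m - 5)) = m^2 - 13*m + 42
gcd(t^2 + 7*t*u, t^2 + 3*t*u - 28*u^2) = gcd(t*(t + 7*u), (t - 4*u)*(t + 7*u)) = t + 7*u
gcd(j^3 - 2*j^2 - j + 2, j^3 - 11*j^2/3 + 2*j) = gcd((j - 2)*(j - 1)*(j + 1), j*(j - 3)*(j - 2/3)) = 1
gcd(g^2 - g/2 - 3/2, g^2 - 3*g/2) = g - 3/2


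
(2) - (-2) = 4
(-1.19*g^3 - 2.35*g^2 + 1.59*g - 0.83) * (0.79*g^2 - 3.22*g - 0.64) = -0.9401*g^5 + 1.9753*g^4 + 9.5847*g^3 - 4.2715*g^2 + 1.655*g + 0.5312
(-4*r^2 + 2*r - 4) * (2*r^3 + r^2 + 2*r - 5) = -8*r^5 - 14*r^3 + 20*r^2 - 18*r + 20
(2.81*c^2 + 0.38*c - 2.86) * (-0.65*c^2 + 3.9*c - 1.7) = -1.8265*c^4 + 10.712*c^3 - 1.436*c^2 - 11.8*c + 4.862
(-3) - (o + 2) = -o - 5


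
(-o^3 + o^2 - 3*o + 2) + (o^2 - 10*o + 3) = -o^3 + 2*o^2 - 13*o + 5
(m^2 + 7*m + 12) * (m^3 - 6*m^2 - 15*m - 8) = m^5 + m^4 - 45*m^3 - 185*m^2 - 236*m - 96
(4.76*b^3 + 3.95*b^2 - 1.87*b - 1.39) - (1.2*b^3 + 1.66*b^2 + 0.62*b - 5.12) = 3.56*b^3 + 2.29*b^2 - 2.49*b + 3.73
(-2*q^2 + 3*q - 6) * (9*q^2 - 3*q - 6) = -18*q^4 + 33*q^3 - 51*q^2 + 36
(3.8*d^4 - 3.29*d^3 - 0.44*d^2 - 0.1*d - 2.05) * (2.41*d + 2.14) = 9.158*d^5 + 0.203099999999999*d^4 - 8.101*d^3 - 1.1826*d^2 - 5.1545*d - 4.387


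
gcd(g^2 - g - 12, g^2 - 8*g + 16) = g - 4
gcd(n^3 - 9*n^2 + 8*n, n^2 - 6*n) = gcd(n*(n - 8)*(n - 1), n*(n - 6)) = n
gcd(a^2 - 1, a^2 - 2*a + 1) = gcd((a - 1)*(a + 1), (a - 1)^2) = a - 1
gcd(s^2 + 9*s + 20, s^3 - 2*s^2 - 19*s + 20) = s + 4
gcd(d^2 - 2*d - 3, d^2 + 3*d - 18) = d - 3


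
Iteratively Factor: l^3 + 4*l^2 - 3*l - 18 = (l + 3)*(l^2 + l - 6) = (l - 2)*(l + 3)*(l + 3)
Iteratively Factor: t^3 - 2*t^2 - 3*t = (t)*(t^2 - 2*t - 3) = t*(t + 1)*(t - 3)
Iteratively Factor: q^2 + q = (q + 1)*(q)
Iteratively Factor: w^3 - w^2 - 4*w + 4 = (w + 2)*(w^2 - 3*w + 2) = (w - 1)*(w + 2)*(w - 2)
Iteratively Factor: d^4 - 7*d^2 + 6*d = (d - 2)*(d^3 + 2*d^2 - 3*d) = (d - 2)*(d + 3)*(d^2 - d) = d*(d - 2)*(d + 3)*(d - 1)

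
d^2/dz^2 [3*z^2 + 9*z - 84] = 6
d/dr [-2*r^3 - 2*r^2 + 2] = 2*r*(-3*r - 2)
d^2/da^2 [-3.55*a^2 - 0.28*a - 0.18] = -7.10000000000000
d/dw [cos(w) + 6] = -sin(w)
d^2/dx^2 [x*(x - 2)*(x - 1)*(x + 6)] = 12*x^2 + 18*x - 32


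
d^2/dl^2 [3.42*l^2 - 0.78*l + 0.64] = 6.84000000000000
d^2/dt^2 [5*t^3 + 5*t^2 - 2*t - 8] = 30*t + 10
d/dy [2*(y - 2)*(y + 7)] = 4*y + 10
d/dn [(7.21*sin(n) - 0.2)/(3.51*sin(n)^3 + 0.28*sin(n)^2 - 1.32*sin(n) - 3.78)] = (-50.6142*sin(n)^3 + 0.0871999999999997*sin(n)^2 + 0.112*sin(n) - 27.5178)*cos(n)/(12.3201*sin(n)^6 + 1.9656*sin(n)^5 - 9.188*sin(n)^4 - 27.2748*sin(n)^3 - 0.3744*sin(n)^2 + 9.9792*sin(n) + 14.2884)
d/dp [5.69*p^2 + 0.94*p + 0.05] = 11.38*p + 0.94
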